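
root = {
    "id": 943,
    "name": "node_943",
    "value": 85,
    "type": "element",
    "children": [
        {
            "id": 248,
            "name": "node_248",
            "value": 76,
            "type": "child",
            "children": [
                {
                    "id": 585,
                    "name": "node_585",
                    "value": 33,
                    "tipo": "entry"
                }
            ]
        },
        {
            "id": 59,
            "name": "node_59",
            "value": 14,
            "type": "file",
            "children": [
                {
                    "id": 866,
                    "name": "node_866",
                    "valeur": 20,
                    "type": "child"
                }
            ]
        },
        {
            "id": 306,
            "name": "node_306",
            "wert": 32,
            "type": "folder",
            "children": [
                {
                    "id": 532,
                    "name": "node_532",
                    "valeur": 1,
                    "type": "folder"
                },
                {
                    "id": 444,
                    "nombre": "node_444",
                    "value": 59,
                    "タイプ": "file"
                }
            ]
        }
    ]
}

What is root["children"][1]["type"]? "file"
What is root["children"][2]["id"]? 306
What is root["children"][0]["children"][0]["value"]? 33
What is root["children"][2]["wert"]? 32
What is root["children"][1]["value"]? 14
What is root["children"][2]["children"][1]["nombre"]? "node_444"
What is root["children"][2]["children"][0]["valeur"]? 1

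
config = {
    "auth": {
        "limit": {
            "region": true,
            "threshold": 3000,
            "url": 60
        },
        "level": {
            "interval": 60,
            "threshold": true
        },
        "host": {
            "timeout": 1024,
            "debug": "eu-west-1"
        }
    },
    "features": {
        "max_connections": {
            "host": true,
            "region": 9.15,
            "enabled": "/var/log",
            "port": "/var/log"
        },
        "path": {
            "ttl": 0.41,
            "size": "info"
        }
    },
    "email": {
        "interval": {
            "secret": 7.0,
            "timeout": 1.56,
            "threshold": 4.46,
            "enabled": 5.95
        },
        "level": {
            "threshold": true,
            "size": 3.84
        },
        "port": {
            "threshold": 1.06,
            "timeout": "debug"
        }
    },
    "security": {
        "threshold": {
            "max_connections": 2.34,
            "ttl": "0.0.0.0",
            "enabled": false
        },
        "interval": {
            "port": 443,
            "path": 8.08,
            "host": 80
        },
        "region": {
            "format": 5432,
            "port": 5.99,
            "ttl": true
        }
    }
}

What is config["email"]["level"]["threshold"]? True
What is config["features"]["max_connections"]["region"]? 9.15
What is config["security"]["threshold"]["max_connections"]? 2.34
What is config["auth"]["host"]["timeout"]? 1024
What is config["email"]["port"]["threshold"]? 1.06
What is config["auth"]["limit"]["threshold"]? 3000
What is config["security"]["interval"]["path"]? 8.08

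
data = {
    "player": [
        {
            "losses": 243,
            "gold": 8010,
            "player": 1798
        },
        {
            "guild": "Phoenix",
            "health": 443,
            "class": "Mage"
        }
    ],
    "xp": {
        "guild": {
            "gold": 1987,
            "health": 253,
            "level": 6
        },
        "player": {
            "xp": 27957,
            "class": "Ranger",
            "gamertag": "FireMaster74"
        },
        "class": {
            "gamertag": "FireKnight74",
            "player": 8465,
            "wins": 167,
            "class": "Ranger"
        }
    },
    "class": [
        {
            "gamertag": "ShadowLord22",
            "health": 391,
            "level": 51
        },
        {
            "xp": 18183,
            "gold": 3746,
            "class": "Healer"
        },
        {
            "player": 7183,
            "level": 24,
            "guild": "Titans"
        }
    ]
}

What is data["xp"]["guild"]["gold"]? 1987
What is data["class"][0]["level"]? 51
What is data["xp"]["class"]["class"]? "Ranger"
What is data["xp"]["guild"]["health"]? 253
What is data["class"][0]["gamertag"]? "ShadowLord22"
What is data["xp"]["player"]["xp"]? 27957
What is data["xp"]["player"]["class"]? "Ranger"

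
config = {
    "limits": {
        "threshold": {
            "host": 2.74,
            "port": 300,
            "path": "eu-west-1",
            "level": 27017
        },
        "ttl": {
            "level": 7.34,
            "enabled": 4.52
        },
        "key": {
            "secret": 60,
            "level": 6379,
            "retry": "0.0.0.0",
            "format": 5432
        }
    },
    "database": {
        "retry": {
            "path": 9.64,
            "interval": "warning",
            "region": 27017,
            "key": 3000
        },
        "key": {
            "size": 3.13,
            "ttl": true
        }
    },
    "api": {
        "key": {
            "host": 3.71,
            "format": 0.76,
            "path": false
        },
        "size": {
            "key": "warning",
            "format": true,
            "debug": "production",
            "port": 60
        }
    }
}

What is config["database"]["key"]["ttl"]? True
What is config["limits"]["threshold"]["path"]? "eu-west-1"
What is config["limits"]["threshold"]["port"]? 300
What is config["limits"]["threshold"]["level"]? 27017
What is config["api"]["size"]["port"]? 60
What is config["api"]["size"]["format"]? True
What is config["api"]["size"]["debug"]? "production"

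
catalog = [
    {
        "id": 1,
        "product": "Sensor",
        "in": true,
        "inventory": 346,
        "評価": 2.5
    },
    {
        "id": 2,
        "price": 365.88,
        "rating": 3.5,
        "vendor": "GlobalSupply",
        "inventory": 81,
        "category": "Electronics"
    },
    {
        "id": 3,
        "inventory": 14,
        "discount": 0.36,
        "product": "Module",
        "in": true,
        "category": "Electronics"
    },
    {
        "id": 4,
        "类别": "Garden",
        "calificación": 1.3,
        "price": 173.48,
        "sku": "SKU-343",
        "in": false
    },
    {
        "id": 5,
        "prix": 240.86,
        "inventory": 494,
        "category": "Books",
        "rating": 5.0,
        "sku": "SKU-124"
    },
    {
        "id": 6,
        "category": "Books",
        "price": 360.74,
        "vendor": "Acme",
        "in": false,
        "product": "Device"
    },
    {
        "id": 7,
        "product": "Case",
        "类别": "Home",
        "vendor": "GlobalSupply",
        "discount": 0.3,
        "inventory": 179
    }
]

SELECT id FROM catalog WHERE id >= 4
[4, 5, 6, 7]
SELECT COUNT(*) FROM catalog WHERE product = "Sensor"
1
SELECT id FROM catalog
[1, 2, 3, 4, 5, 6, 7]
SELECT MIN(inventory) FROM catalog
14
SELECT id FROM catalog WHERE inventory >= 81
[1, 2, 5, 7]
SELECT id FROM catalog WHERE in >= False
[1, 3, 4, 6]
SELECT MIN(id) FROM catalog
1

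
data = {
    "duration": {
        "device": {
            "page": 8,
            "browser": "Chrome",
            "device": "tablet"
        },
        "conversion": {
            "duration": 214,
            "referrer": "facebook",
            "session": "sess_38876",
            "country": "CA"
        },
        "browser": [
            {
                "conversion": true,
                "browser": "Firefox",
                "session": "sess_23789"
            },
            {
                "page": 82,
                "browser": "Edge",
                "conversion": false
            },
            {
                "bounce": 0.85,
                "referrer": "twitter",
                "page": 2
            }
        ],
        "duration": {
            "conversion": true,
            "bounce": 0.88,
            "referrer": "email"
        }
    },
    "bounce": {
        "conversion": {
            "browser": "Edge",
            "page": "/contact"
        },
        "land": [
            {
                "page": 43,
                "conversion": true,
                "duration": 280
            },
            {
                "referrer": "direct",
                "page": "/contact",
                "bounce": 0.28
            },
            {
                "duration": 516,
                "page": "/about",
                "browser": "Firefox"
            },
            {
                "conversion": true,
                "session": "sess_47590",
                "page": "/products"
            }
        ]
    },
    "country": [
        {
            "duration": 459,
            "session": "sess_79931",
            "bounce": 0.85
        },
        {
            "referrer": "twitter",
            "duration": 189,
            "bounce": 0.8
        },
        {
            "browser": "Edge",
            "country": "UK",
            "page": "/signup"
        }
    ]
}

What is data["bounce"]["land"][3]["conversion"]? True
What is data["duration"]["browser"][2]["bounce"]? 0.85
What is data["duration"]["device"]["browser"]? "Chrome"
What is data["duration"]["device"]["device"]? "tablet"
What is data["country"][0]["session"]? "sess_79931"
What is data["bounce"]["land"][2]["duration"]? 516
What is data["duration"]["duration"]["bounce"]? 0.88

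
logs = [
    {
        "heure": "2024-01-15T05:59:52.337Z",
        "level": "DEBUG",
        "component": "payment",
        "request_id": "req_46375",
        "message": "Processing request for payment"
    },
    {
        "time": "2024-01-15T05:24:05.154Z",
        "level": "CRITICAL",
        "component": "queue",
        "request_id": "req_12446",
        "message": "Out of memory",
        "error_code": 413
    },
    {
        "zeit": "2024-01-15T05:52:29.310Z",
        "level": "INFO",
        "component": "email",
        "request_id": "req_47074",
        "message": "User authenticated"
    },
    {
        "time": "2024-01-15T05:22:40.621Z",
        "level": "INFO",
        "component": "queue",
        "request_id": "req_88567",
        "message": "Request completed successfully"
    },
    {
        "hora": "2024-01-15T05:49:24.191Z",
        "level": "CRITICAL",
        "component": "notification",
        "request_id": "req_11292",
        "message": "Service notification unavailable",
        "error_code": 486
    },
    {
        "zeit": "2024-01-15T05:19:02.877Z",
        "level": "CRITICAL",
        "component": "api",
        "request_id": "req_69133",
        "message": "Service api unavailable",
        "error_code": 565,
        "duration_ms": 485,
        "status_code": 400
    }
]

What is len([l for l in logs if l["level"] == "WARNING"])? 0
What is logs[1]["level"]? "CRITICAL"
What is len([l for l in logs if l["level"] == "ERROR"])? 0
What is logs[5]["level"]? "CRITICAL"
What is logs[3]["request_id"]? "req_88567"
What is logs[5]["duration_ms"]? 485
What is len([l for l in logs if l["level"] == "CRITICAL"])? 3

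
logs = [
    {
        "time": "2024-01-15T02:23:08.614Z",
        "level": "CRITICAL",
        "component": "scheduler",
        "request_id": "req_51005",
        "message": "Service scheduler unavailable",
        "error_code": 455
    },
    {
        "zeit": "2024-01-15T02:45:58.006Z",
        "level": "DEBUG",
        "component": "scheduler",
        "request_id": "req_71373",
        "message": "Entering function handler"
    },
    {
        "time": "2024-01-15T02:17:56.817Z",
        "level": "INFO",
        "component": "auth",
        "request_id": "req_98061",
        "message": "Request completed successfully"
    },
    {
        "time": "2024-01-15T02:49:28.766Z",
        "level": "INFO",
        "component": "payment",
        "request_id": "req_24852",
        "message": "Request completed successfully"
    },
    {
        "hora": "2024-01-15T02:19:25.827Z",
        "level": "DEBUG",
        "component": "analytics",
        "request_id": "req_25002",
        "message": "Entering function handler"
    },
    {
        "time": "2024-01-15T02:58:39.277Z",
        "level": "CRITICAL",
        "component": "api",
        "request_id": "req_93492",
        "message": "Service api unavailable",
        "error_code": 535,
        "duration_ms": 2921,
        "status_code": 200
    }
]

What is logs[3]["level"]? "INFO"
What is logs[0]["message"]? "Service scheduler unavailable"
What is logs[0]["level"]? "CRITICAL"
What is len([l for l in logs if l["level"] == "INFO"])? 2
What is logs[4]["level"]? "DEBUG"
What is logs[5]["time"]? "2024-01-15T02:58:39.277Z"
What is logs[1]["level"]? "DEBUG"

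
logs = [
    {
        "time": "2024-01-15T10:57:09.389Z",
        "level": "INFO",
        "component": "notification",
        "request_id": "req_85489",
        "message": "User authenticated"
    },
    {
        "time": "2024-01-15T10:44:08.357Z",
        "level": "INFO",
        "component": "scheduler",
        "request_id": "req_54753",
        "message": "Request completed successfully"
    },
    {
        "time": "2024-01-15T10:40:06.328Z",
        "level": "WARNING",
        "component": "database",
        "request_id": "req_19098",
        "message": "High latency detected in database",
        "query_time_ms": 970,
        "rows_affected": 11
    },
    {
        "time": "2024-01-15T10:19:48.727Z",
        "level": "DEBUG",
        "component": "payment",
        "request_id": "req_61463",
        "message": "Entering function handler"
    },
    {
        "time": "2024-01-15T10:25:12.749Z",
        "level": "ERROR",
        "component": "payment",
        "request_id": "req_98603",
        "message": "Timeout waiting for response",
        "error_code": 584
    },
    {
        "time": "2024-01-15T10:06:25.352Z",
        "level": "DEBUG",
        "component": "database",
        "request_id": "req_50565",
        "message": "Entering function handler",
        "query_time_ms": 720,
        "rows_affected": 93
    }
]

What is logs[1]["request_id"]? "req_54753"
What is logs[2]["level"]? "WARNING"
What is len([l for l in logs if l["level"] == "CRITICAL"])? 0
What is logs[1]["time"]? "2024-01-15T10:44:08.357Z"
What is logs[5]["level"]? "DEBUG"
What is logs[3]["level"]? "DEBUG"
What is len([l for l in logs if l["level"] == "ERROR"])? 1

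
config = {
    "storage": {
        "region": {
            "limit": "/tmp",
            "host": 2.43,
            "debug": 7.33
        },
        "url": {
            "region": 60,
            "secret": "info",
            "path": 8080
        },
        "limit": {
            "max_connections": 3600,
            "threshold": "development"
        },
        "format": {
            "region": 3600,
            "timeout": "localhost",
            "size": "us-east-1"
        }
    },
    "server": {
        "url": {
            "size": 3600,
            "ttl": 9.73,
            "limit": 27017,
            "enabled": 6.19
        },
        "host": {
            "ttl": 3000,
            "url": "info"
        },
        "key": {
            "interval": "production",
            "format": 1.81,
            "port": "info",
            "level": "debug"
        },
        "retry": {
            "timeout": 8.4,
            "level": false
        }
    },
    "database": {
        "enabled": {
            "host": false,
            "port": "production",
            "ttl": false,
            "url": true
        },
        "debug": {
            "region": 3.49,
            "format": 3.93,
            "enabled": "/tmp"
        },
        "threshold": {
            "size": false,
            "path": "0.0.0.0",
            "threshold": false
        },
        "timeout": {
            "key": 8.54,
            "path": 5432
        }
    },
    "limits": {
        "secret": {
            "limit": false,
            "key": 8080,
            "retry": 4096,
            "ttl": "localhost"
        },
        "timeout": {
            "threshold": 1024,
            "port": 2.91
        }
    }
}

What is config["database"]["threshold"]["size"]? False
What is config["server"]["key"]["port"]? "info"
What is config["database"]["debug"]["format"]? 3.93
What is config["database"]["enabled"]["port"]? "production"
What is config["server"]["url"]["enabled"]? 6.19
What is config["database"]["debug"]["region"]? 3.49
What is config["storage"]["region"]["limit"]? "/tmp"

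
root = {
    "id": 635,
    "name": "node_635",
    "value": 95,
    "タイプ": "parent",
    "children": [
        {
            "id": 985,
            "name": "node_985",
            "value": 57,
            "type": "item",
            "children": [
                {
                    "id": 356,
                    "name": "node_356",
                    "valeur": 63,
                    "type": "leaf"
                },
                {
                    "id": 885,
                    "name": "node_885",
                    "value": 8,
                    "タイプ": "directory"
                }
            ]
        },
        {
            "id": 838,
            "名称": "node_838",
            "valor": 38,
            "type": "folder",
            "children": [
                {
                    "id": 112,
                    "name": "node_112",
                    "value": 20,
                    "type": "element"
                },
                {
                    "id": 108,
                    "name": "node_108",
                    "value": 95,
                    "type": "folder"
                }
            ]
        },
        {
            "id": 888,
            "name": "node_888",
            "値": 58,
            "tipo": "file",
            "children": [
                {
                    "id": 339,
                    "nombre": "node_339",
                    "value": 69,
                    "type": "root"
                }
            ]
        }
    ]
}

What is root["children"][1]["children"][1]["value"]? 95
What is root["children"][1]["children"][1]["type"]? "folder"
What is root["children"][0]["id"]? 985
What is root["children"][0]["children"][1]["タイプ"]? "directory"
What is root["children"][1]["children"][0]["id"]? 112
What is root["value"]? 95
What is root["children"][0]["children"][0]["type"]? "leaf"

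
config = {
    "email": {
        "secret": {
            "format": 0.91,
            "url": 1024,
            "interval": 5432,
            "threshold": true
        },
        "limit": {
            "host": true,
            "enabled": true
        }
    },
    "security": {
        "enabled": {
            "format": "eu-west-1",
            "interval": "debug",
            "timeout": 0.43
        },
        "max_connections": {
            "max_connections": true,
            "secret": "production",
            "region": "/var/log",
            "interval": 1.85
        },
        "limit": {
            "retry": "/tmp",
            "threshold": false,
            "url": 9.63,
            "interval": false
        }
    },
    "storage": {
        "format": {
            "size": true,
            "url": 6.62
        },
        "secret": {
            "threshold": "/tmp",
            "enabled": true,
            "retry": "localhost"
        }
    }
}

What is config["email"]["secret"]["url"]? 1024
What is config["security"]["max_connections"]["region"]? "/var/log"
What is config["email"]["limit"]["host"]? True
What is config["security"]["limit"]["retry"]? "/tmp"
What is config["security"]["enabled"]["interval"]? "debug"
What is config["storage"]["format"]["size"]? True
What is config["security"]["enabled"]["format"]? "eu-west-1"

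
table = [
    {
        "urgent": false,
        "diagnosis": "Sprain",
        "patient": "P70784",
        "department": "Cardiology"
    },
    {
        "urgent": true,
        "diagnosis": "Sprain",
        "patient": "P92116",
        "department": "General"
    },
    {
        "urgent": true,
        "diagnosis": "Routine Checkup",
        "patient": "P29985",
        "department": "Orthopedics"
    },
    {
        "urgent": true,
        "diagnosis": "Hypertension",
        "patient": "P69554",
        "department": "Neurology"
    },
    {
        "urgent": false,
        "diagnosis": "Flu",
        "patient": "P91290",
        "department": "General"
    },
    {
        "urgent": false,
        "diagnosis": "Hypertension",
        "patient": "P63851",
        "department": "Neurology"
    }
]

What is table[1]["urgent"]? True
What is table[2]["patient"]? "P29985"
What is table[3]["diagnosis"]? "Hypertension"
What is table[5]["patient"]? "P63851"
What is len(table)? 6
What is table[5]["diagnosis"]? "Hypertension"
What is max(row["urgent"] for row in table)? True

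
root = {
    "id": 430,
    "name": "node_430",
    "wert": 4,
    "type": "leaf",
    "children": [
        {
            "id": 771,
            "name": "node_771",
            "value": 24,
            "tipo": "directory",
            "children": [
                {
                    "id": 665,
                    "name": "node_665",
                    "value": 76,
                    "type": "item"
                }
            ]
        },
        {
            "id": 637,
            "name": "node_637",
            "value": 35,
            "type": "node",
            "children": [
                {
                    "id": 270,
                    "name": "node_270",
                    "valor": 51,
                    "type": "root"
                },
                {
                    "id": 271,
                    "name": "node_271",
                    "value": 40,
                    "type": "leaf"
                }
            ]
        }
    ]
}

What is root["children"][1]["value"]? 35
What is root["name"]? "node_430"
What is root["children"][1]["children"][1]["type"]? "leaf"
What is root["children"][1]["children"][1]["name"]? "node_271"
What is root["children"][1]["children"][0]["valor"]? 51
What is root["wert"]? 4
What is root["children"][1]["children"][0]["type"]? "root"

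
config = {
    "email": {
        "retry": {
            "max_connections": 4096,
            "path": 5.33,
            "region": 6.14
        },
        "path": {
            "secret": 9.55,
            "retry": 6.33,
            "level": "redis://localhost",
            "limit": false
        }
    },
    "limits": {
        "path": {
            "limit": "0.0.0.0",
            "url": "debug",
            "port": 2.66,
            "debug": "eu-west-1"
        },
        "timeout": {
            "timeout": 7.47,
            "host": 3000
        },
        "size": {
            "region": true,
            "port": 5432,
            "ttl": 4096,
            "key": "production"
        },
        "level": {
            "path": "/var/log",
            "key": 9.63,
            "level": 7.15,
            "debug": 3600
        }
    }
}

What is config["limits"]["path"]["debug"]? "eu-west-1"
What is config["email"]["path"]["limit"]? False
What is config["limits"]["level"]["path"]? "/var/log"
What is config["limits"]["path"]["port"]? 2.66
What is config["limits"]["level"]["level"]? 7.15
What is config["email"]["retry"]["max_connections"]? 4096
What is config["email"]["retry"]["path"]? 5.33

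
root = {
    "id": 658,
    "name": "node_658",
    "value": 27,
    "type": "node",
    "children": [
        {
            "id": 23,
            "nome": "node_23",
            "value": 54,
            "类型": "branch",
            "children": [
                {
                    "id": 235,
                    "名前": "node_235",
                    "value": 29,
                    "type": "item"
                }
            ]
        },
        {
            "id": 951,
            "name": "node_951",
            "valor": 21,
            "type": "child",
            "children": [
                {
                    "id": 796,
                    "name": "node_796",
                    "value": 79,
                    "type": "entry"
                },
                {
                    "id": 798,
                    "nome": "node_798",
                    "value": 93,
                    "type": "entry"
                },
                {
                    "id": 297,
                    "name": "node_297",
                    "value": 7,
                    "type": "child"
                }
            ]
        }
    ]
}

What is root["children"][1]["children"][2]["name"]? "node_297"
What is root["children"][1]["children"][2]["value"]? 7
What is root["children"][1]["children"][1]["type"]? "entry"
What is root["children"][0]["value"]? 54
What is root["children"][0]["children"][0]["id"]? 235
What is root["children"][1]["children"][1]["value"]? 93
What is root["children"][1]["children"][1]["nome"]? "node_798"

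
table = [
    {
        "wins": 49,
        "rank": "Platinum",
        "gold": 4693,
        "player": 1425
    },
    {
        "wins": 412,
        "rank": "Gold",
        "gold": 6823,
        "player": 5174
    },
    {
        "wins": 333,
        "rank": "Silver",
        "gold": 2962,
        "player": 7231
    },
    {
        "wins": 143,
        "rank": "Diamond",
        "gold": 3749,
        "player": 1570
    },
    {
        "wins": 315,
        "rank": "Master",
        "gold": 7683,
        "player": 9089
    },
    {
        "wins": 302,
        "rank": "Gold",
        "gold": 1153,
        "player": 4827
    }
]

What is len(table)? 6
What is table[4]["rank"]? "Master"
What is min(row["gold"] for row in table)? 1153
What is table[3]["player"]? 1570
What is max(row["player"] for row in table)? 9089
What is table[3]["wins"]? 143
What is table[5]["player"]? 4827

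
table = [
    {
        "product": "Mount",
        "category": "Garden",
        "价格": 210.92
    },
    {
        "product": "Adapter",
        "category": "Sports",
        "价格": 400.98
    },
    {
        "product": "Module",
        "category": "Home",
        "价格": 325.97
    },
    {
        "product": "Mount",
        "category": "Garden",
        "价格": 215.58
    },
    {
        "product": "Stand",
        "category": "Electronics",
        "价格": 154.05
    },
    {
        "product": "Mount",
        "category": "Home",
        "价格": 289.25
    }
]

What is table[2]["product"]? "Module"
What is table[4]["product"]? "Stand"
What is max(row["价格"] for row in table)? 400.98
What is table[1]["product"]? "Adapter"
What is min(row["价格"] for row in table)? 154.05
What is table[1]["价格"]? 400.98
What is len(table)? 6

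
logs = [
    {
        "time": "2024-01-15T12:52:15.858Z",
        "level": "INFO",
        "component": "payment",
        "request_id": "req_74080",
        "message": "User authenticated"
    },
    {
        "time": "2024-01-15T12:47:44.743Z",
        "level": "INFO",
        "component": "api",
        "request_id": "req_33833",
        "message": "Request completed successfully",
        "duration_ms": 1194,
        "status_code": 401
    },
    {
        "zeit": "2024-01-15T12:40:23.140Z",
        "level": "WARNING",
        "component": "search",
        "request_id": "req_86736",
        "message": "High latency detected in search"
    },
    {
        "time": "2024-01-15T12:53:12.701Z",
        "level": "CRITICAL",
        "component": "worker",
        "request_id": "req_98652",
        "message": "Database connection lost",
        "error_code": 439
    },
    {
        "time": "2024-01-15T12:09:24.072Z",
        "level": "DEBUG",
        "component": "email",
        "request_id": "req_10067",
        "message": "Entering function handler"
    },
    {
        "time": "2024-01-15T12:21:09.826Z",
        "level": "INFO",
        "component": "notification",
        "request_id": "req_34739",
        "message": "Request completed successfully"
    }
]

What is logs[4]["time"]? "2024-01-15T12:09:24.072Z"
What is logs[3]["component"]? "worker"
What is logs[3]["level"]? "CRITICAL"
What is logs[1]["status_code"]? 401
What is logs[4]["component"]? "email"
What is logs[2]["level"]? "WARNING"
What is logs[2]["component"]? "search"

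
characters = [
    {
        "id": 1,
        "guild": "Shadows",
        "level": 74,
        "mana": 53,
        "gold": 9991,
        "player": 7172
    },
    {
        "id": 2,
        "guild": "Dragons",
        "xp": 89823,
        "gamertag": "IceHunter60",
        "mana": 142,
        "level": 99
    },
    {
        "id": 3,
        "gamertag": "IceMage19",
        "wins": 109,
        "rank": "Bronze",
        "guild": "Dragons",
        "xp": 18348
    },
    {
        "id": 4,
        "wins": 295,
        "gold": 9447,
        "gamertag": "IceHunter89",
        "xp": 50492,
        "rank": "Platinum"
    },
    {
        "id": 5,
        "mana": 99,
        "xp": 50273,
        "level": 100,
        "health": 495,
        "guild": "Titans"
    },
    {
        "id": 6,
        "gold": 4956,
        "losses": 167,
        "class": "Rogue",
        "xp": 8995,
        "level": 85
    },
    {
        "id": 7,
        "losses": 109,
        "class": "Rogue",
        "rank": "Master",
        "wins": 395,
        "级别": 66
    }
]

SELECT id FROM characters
[1, 2, 3, 4, 5, 6, 7]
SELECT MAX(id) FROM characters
7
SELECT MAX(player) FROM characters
7172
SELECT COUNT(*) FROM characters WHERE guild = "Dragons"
2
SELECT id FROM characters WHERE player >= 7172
[1]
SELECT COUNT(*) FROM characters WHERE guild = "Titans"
1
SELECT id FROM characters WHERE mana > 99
[2]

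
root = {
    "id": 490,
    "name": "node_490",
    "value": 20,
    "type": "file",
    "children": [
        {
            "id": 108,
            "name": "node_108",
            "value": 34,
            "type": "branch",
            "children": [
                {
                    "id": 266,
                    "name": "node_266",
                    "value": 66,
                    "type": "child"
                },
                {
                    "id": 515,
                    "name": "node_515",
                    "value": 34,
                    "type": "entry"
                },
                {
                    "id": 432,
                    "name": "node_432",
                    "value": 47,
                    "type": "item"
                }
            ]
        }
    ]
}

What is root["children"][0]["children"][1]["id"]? 515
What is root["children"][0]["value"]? 34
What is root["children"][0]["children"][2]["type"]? "item"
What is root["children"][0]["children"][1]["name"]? "node_515"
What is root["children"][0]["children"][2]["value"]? 47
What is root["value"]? 20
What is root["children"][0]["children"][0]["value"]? 66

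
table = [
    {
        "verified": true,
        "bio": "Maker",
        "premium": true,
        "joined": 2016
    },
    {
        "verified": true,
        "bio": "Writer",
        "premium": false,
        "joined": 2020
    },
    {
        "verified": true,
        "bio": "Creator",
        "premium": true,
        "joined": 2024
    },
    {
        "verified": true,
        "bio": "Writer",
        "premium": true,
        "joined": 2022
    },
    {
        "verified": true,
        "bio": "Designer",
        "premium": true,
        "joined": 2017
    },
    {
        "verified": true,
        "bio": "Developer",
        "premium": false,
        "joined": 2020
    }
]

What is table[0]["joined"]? 2016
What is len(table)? 6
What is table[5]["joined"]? 2020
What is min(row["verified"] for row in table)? True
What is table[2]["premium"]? True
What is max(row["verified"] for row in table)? True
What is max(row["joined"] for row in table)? 2024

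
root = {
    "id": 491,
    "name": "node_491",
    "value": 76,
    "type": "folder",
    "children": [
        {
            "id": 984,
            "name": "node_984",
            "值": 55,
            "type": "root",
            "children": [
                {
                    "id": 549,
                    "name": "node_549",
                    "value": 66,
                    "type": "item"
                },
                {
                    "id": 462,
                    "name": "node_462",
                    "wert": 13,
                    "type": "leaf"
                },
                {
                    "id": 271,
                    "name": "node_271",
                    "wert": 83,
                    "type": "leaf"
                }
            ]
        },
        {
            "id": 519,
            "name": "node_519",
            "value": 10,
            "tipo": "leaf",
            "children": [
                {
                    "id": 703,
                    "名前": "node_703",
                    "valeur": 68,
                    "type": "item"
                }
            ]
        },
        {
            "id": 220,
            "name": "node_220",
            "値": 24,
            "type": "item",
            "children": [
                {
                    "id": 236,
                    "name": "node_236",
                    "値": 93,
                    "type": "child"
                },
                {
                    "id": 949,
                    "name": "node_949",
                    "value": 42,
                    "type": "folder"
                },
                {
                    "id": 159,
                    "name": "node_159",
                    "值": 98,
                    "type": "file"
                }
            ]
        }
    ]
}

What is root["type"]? "folder"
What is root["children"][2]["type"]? "item"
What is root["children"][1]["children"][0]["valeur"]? 68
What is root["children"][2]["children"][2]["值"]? 98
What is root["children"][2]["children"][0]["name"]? "node_236"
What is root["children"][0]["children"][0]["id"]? 549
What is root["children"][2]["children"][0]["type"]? "child"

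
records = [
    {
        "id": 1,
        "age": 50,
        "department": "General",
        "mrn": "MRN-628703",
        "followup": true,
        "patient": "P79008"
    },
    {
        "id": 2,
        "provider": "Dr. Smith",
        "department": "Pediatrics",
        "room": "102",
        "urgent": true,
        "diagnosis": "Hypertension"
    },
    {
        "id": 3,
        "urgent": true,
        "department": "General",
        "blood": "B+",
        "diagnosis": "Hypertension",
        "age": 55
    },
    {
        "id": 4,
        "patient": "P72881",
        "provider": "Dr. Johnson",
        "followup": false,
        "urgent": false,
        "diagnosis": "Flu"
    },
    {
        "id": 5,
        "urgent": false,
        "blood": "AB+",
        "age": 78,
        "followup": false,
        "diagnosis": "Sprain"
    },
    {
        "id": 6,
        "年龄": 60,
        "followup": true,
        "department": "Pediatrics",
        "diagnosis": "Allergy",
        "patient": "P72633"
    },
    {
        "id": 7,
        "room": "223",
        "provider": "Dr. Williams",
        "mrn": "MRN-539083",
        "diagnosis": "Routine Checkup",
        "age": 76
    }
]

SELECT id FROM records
[1, 2, 3, 4, 5, 6, 7]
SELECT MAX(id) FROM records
7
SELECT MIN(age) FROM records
50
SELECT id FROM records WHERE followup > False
[1, 6]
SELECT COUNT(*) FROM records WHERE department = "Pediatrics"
2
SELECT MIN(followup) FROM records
False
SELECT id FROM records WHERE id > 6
[7]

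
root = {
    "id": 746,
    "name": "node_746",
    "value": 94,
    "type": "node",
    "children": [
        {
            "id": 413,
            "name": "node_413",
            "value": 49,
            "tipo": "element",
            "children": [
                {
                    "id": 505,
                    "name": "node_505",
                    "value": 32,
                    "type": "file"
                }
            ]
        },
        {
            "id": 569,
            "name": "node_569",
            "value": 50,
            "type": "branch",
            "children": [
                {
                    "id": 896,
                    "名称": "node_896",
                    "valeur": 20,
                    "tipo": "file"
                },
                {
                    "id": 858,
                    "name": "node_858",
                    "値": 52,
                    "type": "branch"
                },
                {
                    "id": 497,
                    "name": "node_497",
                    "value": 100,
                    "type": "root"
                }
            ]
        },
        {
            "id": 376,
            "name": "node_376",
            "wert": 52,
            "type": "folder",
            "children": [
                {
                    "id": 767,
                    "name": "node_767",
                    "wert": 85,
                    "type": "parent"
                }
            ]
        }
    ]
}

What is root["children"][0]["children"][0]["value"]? 32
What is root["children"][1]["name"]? "node_569"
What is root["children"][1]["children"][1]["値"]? 52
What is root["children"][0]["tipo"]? "element"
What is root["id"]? 746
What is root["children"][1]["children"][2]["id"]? 497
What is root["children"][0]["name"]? "node_413"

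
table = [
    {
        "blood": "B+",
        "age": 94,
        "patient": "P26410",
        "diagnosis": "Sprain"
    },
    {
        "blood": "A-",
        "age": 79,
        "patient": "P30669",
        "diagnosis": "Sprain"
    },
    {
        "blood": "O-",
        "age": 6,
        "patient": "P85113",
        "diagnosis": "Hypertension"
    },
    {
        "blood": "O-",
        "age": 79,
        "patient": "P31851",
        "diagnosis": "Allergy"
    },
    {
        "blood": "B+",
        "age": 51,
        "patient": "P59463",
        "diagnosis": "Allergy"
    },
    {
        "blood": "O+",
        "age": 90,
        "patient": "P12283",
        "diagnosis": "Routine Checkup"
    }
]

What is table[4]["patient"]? "P59463"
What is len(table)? 6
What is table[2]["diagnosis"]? "Hypertension"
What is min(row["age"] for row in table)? 6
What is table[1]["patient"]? "P30669"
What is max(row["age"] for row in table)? 94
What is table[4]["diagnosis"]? "Allergy"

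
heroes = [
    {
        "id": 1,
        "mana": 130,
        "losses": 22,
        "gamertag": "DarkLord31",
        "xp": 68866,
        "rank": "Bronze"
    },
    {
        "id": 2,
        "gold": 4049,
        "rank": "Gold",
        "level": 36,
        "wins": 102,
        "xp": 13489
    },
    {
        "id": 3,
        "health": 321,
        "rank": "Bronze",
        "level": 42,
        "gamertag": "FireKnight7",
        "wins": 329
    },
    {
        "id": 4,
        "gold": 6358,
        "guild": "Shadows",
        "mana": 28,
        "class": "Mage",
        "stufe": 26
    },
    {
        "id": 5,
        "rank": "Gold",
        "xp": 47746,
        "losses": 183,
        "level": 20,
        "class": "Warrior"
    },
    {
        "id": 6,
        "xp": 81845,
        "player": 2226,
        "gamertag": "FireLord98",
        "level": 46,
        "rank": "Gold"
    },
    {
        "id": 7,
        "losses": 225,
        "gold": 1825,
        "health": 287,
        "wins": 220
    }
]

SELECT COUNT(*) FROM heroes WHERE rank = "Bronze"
2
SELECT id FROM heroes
[1, 2, 3, 4, 5, 6, 7]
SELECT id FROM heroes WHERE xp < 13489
[]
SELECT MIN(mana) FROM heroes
28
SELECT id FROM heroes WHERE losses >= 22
[1, 5, 7]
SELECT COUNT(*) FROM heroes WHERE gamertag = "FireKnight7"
1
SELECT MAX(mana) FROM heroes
130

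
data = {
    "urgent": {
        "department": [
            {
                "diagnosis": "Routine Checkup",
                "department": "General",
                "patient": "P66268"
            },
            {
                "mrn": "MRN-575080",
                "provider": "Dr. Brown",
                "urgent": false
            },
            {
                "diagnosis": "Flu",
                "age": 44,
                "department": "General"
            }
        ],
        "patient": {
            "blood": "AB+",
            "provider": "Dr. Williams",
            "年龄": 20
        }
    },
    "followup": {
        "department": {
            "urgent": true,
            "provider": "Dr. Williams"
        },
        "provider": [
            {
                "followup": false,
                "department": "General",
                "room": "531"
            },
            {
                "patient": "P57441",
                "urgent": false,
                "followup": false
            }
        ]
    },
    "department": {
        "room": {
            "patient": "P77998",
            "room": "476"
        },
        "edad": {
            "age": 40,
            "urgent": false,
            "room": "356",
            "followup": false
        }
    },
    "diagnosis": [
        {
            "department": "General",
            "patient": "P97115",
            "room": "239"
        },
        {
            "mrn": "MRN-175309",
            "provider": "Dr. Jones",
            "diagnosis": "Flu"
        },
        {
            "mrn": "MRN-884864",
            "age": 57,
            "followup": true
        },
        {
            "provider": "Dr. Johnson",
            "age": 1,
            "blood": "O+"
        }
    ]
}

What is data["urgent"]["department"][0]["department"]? "General"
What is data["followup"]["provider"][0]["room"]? "531"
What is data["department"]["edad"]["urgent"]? False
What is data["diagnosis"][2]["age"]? 57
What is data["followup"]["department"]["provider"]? "Dr. Williams"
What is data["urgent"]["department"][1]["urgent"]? False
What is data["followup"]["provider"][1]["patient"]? "P57441"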